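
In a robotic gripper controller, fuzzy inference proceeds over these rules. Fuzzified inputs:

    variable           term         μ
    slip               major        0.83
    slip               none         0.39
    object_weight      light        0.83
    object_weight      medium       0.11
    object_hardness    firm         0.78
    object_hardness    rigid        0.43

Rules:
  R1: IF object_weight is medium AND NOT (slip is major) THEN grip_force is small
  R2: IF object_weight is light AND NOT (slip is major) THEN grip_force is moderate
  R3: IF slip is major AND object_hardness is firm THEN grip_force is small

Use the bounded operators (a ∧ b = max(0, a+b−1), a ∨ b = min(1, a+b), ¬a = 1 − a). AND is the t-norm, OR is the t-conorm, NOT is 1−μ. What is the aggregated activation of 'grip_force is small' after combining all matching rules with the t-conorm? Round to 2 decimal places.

R1: medium=0.11, ¬major=1−0.83=0.17; AND[max(0, a+b−1)] → w = 0.00
R2: light=0.83, ¬major=1−0.83=0.17; AND[max(0, a+b−1)] → w = 0.00
R3: major=0.83, firm=0.78; AND[max(0, a+b−1)] → w = 0.61
Rules with consequent 'small': {R1, R3} → strengths 0.00, 0.61
Aggregate via t-conorm [min(1, a+b)]: 0.61

0.61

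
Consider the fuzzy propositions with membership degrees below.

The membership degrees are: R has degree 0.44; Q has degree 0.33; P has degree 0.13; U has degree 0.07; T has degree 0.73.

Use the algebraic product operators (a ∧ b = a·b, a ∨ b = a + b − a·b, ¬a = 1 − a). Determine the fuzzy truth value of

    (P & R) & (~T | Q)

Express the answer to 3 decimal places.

P & R = a·b on (0.1300, 0.4400) = 0.0572
~T = 1 − 0.7300 = 0.2700
~T | Q = a + b − a·b on (0.2700, 0.3300) = 0.5109
(P & R) & (~T | Q) = a·b on (0.0572, 0.5109) = 0.0292

0.029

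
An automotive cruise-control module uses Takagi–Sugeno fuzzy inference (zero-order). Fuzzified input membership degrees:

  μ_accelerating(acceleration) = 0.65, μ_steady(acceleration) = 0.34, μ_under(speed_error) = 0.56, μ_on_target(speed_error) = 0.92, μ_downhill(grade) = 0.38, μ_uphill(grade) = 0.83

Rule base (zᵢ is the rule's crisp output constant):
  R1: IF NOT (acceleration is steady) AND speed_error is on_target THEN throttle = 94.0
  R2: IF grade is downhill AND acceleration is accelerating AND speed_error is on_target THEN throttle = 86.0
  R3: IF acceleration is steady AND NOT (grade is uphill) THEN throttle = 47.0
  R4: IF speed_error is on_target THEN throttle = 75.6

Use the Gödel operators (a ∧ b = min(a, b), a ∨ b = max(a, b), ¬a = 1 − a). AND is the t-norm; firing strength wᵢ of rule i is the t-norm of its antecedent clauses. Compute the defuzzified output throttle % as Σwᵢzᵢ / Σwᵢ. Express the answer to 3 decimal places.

R1 (z=94.0): ¬steady=1−0.34=0.66, on_target=0.92; AND[min(a, b)] → w = 0.66
R2 (z=86.0): downhill=0.38, accelerating=0.65, on_target=0.92; AND[min(a, b)] → w = 0.38
R3 (z=47.0): steady=0.34, ¬uphill=1−0.83=0.17; AND[min(a, b)] → w = 0.17
R4 (z=75.6): on_target=0.92 → w = 0.92
Weighted average = (0.66·94.0 + 0.38·86.0 + 0.17·47.0 + 0.92·75.6) / (0.66 + 0.38 + 0.17 + 0.92)
  = 172.2620 / 2.1300 = 80.874

80.874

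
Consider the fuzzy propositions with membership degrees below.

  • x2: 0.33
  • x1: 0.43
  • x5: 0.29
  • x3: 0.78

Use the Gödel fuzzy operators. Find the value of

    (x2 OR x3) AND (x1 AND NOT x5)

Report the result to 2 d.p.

0.43

x2 OR x3 = max(a, b) on (0.33, 0.78) = 0.78
NOT x5 = 1 − 0.29 = 0.71
x1 AND NOT x5 = min(a, b) on (0.43, 0.71) = 0.43
(x2 OR x3) AND (x1 AND NOT x5) = min(a, b) on (0.78, 0.43) = 0.43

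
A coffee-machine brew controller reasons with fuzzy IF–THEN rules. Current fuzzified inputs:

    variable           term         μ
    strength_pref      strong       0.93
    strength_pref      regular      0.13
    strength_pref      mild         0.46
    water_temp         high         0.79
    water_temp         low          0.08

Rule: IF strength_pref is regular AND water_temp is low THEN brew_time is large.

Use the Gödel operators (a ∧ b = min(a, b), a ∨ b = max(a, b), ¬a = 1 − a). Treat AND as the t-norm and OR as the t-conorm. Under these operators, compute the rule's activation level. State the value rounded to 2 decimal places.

0.08

firing strength: regular=0.13, low=0.08; AND[min(a, b)] → w = 0.08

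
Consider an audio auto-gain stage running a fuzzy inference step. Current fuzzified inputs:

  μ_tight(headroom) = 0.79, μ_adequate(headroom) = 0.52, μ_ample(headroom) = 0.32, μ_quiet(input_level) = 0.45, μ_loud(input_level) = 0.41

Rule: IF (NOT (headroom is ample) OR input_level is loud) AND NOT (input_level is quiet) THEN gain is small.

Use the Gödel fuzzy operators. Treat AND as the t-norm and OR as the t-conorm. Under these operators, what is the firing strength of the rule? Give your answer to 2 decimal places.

0.55

firing strength: (¬ample=1−0.32=0.68 OR loud=0.41) = 0.68; AND[min(a, b)] with ¬quiet=1−0.45=0.55 → w = 0.55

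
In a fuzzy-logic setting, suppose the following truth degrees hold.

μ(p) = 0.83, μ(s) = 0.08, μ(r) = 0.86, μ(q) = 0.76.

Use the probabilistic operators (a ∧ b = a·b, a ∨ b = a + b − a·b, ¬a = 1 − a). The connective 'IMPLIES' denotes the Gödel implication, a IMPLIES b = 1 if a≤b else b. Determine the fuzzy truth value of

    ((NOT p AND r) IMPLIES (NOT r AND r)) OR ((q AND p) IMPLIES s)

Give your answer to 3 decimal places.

0.191

NOT p = 1 − 0.8300 = 0.1700
NOT p AND r = a·b on (0.1700, 0.8600) = 0.1462
NOT r = 1 − 0.8600 = 0.1400
NOT r AND r = a·b on (0.1400, 0.8600) = 0.1204
(NOT p AND r) IMPLIES (NOT r AND r)  [Gödel: 1 if a≤b else b] with a=0.1462, b=0.1204 → 0.1204
q AND p = a·b on (0.7600, 0.8300) = 0.6308
(q AND p) IMPLIES s  [Gödel: 1 if a≤b else b] with a=0.6308, b=0.0800 → 0.0800
((NOT p AND r) IMPLIES (NOT r AND r)) OR ((q AND p) IMPLIES s) = a + b − a·b on (0.1204, 0.0800) = 0.1908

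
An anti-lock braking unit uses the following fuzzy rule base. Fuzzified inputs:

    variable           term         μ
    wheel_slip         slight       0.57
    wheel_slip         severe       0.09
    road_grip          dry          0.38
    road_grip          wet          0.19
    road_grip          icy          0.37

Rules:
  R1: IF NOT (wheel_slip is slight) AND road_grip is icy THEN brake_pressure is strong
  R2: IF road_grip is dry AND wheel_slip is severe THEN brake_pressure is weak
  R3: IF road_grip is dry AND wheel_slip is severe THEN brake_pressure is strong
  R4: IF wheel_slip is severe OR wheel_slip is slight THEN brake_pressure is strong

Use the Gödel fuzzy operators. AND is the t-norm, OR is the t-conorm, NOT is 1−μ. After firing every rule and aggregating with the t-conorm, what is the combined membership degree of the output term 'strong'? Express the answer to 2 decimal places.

0.57

R1: ¬slight=1−0.57=0.43, icy=0.37; AND[min(a, b)] → w = 0.37
R2: dry=0.38, severe=0.09; AND[min(a, b)] → w = 0.09
R3: dry=0.38, severe=0.09; AND[min(a, b)] → w = 0.09
R4: severe=0.09, slight=0.57; OR[max(a, b)] → w = 0.57
Rules with consequent 'strong': {R1, R3, R4} → strengths 0.37, 0.09, 0.57
Aggregate via t-conorm [max(a, b)]: 0.57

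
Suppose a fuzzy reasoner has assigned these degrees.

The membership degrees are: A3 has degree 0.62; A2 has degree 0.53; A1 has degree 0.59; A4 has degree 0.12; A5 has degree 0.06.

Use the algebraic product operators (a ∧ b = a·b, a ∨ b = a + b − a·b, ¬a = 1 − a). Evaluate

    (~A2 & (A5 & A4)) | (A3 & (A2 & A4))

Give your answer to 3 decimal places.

~A2 = 1 − 0.5300 = 0.4700
A5 & A4 = a·b on (0.0600, 0.1200) = 0.0072
~A2 & (A5 & A4) = a·b on (0.4700, 0.0072) = 0.0034
A2 & A4 = a·b on (0.5300, 0.1200) = 0.0636
A3 & (A2 & A4) = a·b on (0.6200, 0.0636) = 0.0394
(~A2 & (A5 & A4)) | (A3 & (A2 & A4)) = a + b − a·b on (0.0034, 0.0394) = 0.0427

0.043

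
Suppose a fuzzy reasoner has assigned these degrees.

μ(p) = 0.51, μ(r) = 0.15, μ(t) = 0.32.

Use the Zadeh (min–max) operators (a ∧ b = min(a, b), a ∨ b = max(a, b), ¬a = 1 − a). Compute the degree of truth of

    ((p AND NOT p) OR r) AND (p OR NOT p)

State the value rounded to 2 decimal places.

0.49

NOT p = 1 − 0.51 = 0.49
p AND NOT p = min(a, b) on (0.51, 0.49) = 0.49
(p AND NOT p) OR r = max(a, b) on (0.49, 0.15) = 0.49
NOT p = 1 − 0.51 = 0.49
p OR NOT p = max(a, b) on (0.51, 0.49) = 0.51
((p AND NOT p) OR r) AND (p OR NOT p) = min(a, b) on (0.49, 0.51) = 0.49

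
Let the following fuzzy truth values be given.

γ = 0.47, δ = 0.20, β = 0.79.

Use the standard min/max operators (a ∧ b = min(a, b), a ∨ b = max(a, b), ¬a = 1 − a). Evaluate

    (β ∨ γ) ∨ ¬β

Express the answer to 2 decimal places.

0.79

β ∨ γ = max(a, b) on (0.79, 0.47) = 0.79
¬β = 1 − 0.79 = 0.21
(β ∨ γ) ∨ ¬β = max(a, b) on (0.79, 0.21) = 0.79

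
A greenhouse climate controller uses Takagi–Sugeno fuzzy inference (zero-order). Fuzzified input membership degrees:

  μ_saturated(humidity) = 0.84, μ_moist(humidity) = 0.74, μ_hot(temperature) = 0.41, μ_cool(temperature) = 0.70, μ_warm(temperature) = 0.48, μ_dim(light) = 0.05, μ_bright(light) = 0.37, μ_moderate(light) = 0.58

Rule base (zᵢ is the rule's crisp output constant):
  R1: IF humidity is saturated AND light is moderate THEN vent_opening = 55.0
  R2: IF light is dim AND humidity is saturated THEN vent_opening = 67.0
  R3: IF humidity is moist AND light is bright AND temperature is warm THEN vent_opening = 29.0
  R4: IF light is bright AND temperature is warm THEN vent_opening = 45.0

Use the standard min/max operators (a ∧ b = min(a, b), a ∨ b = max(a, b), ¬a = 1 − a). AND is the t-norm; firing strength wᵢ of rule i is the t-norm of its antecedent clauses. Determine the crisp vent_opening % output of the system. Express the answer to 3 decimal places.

45.715

R1 (z=55.0): saturated=0.84, moderate=0.58; AND[min(a, b)] → w = 0.58
R2 (z=67.0): dim=0.05, saturated=0.84; AND[min(a, b)] → w = 0.05
R3 (z=29.0): moist=0.74, bright=0.37, warm=0.48; AND[min(a, b)] → w = 0.37
R4 (z=45.0): bright=0.37, warm=0.48; AND[min(a, b)] → w = 0.37
Weighted average = (0.58·55.0 + 0.05·67.0 + 0.37·29.0 + 0.37·45.0) / (0.58 + 0.05 + 0.37 + 0.37)
  = 62.6300 / 1.3700 = 45.715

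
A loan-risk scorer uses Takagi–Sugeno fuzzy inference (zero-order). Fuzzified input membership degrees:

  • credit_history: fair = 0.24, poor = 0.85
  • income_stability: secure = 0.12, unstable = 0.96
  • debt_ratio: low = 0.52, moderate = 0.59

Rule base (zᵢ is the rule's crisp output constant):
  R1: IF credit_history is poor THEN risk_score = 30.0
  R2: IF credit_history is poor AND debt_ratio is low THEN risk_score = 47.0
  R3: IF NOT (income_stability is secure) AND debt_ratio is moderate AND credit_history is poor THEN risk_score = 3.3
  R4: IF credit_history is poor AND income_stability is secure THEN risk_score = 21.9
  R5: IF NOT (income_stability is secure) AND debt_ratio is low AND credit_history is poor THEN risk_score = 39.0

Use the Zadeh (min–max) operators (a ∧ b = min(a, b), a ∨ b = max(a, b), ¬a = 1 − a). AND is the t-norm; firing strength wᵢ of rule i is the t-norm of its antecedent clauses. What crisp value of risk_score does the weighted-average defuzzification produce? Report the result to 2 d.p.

28.77

R1 (z=30.0): poor=0.85 → w = 0.85
R2 (z=47.0): poor=0.85, low=0.52; AND[min(a, b)] → w = 0.52
R3 (z=3.3): ¬secure=1−0.12=0.88, moderate=0.59, poor=0.85; AND[min(a, b)] → w = 0.59
R4 (z=21.9): poor=0.85, secure=0.12; AND[min(a, b)] → w = 0.12
R5 (z=39.0): ¬secure=1−0.12=0.88, low=0.52, poor=0.85; AND[min(a, b)] → w = 0.52
Weighted average = (0.85·30.0 + 0.52·47.0 + 0.59·3.3 + 0.12·21.9 + 0.52·39.0) / (0.85 + 0.52 + 0.59 + 0.12 + 0.52)
  = 74.7950 / 2.6000 = 28.77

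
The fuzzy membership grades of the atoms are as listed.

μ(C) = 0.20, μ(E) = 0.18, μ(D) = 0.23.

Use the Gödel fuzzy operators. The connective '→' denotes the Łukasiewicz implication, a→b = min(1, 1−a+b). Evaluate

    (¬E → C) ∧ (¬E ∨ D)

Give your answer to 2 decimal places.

¬E = 1 − 0.18 = 0.82
¬E → C  [Łukasiewicz: min(1, 1−a+b)] with a=0.82, b=0.20 → 0.38
¬E = 1 − 0.18 = 0.82
¬E ∨ D = max(a, b) on (0.82, 0.23) = 0.82
(¬E → C) ∧ (¬E ∨ D) = min(a, b) on (0.38, 0.82) = 0.38

0.38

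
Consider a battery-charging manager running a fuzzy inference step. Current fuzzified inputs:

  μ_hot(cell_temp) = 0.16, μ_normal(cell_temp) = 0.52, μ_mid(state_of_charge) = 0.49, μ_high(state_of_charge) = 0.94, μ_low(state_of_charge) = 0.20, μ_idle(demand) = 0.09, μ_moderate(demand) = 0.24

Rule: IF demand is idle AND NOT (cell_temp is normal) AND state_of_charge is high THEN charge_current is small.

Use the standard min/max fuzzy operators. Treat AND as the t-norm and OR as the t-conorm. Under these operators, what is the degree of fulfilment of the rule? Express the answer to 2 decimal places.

firing strength: idle=0.09, ¬normal=1−0.52=0.48, high=0.94; AND[min(a, b)] → w = 0.09

0.09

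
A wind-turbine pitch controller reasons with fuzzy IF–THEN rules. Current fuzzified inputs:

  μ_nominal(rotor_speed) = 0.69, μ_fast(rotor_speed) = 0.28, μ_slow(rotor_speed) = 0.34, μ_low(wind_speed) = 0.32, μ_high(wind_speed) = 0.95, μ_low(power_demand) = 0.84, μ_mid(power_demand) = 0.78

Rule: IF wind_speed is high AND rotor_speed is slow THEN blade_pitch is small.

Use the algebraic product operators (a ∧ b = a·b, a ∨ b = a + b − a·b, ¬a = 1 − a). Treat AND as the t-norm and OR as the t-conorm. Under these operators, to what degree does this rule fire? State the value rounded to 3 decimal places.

0.323

firing strength: high=0.95, slow=0.34; AND[a·b] → w = 0.3230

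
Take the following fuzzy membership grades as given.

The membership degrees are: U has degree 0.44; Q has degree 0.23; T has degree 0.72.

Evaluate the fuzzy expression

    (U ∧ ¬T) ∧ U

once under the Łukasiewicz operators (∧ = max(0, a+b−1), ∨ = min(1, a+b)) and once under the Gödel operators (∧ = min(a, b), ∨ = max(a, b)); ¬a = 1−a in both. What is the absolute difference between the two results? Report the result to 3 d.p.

0.280

Under Łukasiewicz:
  ¬T = 1 − 0.72 = 0.28
  U ∧ ¬T = max(0, a+b−1) on (0.44, 0.28) = 0.00
  (U ∧ ¬T) ∧ U = max(0, a+b−1) on (0.00, 0.44) = 0.00
  → value = 0.0000
Under Gödel:
  ¬T = 1 − 0.72 = 0.28
  U ∧ ¬T = min(a, b) on (0.44, 0.28) = 0.28
  (U ∧ ¬T) ∧ U = min(a, b) on (0.28, 0.44) = 0.28
  → value = 0.2800
|0.0000 − 0.2800| = 0.280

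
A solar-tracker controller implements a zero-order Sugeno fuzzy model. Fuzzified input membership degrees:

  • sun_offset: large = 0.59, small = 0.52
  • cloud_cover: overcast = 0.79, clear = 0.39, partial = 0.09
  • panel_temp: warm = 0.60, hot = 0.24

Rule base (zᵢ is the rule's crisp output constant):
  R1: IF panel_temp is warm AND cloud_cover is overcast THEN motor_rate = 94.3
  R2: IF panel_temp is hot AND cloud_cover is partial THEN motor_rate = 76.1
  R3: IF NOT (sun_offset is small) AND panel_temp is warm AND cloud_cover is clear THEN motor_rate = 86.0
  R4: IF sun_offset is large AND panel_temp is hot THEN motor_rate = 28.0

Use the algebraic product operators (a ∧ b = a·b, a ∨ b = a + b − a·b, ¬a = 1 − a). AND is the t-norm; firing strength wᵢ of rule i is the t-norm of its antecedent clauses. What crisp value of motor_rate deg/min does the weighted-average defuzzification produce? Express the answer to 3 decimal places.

80.006

R1 (z=94.3): warm=0.60, overcast=0.79; AND[a·b] → w = 0.4740
R2 (z=76.1): hot=0.24, partial=0.09; AND[a·b] → w = 0.0216
R3 (z=86.0): ¬small=1−0.52=0.48, warm=0.60, clear=0.39; AND[a·b] → w = 0.1123
R4 (z=28.0): large=0.59, hot=0.24; AND[a·b] → w = 0.1416
Weighted average = (0.4740·94.3 + 0.0216·76.1 + 0.1123·86.0 + 0.1416·28.0) / (0.4740 + 0.0216 + 0.1123 + 0.1416)
  = 59.9663 / 0.7495 = 80.006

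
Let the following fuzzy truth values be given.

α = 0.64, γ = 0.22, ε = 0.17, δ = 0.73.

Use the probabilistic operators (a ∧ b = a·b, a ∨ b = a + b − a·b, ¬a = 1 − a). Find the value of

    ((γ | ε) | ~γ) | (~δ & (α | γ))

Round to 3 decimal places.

0.885

γ | ε = a + b − a·b on (0.2200, 0.1700) = 0.3526
~γ = 1 − 0.2200 = 0.7800
(γ | ε) | ~γ = a + b − a·b on (0.3526, 0.7800) = 0.8576
~δ = 1 − 0.7300 = 0.2700
α | γ = a + b − a·b on (0.6400, 0.2200) = 0.7192
~δ & (α | γ) = a·b on (0.2700, 0.7192) = 0.1942
((γ | ε) | ~γ) | (~δ & (α | γ)) = a + b − a·b on (0.8576, 0.1942) = 0.8852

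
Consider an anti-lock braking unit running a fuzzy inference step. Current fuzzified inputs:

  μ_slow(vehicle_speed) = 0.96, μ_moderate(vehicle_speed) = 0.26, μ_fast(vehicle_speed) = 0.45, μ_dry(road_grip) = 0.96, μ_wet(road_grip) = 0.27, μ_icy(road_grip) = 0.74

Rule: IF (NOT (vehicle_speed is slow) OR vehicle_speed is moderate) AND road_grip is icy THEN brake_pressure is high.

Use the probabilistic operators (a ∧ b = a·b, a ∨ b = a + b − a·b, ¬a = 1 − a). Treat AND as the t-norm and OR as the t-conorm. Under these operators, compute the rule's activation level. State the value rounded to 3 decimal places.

0.214

firing strength: (¬slow=1−0.96=0.04 OR moderate=0.26) = 0.2896; AND[a·b] with icy=0.74 → w = 0.2143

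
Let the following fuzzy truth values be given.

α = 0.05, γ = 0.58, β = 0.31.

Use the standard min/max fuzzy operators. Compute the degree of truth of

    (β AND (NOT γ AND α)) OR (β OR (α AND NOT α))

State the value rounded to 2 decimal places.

0.31

NOT γ = 1 − 0.58 = 0.42
NOT γ AND α = min(a, b) on (0.42, 0.05) = 0.05
β AND (NOT γ AND α) = min(a, b) on (0.31, 0.05) = 0.05
NOT α = 1 − 0.05 = 0.95
α AND NOT α = min(a, b) on (0.05, 0.95) = 0.05
β OR (α AND NOT α) = max(a, b) on (0.31, 0.05) = 0.31
(β AND (NOT γ AND α)) OR (β OR (α AND NOT α)) = max(a, b) on (0.05, 0.31) = 0.31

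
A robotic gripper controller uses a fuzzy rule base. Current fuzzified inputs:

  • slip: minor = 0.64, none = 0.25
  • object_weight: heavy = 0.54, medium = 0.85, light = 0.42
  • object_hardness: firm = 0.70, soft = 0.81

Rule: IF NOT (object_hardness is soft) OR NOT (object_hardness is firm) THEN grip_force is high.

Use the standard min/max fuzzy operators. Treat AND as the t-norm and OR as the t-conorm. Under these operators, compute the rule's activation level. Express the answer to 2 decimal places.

firing strength: ¬soft=1−0.81=0.19, ¬firm=1−0.70=0.30; OR[max(a, b)] → w = 0.30

0.30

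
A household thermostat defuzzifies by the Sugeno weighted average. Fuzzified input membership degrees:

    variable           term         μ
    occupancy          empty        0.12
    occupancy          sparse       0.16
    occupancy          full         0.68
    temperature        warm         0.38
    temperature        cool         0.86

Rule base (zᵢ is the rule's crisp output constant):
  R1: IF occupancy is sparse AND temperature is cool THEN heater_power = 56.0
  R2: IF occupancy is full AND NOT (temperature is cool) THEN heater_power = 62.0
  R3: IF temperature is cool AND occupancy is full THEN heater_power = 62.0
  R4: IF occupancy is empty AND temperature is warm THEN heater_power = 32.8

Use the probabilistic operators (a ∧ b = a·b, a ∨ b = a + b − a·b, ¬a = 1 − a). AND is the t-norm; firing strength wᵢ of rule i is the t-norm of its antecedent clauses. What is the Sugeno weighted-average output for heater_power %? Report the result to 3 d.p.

R1 (z=56.0): sparse=0.16, cool=0.86; AND[a·b] → w = 0.1376
R2 (z=62.0): full=0.68, ¬cool=1−0.86=0.14; AND[a·b] → w = 0.0952
R3 (z=62.0): cool=0.86, full=0.68; AND[a·b] → w = 0.5848
R4 (z=32.8): empty=0.12, warm=0.38; AND[a·b] → w = 0.0456
Weighted average = (0.1376·56.0 + 0.0952·62.0 + 0.5848·62.0 + 0.0456·32.8) / (0.1376 + 0.0952 + 0.5848 + 0.0456)
  = 51.3613 / 0.8632 = 59.501

59.501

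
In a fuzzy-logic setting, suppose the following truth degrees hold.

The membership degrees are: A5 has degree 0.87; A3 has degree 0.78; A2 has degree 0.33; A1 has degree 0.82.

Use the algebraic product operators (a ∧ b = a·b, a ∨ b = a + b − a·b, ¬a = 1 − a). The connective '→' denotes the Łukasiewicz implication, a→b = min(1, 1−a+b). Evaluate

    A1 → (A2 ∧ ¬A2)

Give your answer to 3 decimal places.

¬A2 = 1 − 0.3300 = 0.6700
A2 ∧ ¬A2 = a·b on (0.3300, 0.6700) = 0.2211
A1 → (A2 ∧ ¬A2)  [Łukasiewicz: min(1, 1−a+b)] with a=0.8200, b=0.2211 → 0.4011

0.401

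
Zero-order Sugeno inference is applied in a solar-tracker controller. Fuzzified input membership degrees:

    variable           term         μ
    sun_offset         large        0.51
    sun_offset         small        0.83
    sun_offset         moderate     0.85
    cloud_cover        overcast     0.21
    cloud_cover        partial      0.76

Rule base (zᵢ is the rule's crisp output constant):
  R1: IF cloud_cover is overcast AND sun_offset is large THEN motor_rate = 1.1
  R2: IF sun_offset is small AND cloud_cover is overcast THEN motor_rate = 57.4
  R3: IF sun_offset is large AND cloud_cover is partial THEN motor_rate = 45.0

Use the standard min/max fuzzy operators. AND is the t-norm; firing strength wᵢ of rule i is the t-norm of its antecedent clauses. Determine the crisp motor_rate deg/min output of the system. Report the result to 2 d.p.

R1 (z=1.1): overcast=0.21, large=0.51; AND[min(a, b)] → w = 0.21
R2 (z=57.4): small=0.83, overcast=0.21; AND[min(a, b)] → w = 0.21
R3 (z=45.0): large=0.51, partial=0.76; AND[min(a, b)] → w = 0.51
Weighted average = (0.21·1.1 + 0.21·57.4 + 0.51·45.0) / (0.21 + 0.21 + 0.51)
  = 35.2350 / 0.9300 = 37.89

37.89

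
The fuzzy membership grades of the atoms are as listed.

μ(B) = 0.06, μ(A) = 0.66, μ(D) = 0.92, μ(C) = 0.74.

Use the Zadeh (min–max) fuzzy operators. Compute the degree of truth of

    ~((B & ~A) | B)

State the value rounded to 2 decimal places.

~A = 1 − 0.66 = 0.34
B & ~A = min(a, b) on (0.06, 0.34) = 0.06
(B & ~A) | B = max(a, b) on (0.06, 0.06) = 0.06
~((B & ~A) | B) = 1 − 0.06 = 0.94

0.94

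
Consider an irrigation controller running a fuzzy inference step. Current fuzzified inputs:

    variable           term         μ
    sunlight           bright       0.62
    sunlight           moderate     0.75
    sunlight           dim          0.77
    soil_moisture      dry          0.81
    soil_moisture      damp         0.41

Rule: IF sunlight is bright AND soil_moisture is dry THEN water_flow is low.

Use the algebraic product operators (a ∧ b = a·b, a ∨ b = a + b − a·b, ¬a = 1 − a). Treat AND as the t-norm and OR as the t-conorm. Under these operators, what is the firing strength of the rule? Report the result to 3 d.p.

0.502

firing strength: bright=0.62, dry=0.81; AND[a·b] → w = 0.5022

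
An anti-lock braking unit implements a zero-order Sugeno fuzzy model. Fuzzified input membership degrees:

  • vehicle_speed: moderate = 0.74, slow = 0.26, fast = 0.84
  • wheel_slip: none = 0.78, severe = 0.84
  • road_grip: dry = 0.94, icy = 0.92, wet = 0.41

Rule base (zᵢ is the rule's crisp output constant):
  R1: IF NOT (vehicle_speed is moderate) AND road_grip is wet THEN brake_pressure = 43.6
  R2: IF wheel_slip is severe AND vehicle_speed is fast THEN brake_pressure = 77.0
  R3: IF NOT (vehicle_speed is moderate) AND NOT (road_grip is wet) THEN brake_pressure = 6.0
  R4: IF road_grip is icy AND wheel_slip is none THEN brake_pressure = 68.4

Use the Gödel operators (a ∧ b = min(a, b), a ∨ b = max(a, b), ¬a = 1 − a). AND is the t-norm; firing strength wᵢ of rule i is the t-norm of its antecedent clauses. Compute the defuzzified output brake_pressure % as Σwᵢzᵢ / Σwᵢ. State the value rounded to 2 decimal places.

R1 (z=43.6): ¬moderate=1−0.74=0.26, wet=0.41; AND[min(a, b)] → w = 0.26
R2 (z=77.0): severe=0.84, fast=0.84; AND[min(a, b)] → w = 0.84
R3 (z=6.0): ¬moderate=1−0.74=0.26, ¬wet=1−0.41=0.59; AND[min(a, b)] → w = 0.26
R4 (z=68.4): icy=0.92, none=0.78; AND[min(a, b)] → w = 0.78
Weighted average = (0.26·43.6 + 0.84·77.0 + 0.26·6.0 + 0.78·68.4) / (0.26 + 0.84 + 0.26 + 0.78)
  = 130.9280 / 2.1400 = 61.18

61.18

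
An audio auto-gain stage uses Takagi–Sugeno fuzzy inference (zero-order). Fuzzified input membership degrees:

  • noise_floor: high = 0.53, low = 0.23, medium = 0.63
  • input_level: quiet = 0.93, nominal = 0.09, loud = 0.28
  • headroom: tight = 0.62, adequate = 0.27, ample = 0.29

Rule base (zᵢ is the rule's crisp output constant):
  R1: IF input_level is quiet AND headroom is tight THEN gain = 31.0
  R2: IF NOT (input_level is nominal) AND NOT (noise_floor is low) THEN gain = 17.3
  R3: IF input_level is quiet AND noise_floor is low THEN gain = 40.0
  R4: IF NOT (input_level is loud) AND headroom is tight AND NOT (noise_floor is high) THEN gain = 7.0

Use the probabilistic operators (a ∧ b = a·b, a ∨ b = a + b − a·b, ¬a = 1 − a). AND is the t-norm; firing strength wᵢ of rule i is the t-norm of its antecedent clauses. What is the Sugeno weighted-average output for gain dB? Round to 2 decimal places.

R1 (z=31.0): quiet=0.93, tight=0.62; AND[a·b] → w = 0.5766
R2 (z=17.3): ¬nominal=1−0.09=0.91, ¬low=1−0.23=0.77; AND[a·b] → w = 0.7007
R3 (z=40.0): quiet=0.93, low=0.23; AND[a·b] → w = 0.2139
R4 (z=7.0): ¬loud=1−0.28=0.72, tight=0.62, ¬high=1−0.53=0.47; AND[a·b] → w = 0.2098
Weighted average = (0.5766·31.0 + 0.7007·17.3 + 0.2139·40.0 + 0.2098·7.0) / (0.5766 + 0.7007 + 0.2139 + 0.2098)
  = 40.0214 / 1.7010 = 23.53

23.53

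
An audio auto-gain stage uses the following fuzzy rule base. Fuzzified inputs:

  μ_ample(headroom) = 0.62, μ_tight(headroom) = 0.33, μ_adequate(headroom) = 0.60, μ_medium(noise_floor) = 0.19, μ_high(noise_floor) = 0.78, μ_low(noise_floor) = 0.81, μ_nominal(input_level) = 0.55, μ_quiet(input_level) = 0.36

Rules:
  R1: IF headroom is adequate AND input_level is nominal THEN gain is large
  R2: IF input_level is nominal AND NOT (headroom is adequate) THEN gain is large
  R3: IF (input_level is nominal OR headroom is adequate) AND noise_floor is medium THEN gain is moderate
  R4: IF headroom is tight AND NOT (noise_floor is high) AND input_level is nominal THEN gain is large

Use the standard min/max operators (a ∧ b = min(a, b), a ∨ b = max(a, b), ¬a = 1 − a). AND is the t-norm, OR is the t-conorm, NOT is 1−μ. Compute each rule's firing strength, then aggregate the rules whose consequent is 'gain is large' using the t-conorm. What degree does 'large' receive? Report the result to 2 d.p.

R1: adequate=0.60, nominal=0.55; AND[min(a, b)] → w = 0.55
R2: nominal=0.55, ¬adequate=1−0.60=0.40; AND[min(a, b)] → w = 0.40
R3: (nominal=0.55 OR adequate=0.60) = 0.60; AND[min(a, b)] with medium=0.19 → w = 0.19
R4: tight=0.33, ¬high=1−0.78=0.22, nominal=0.55; AND[min(a, b)] → w = 0.22
Rules with consequent 'large': {R1, R2, R4} → strengths 0.55, 0.40, 0.22
Aggregate via t-conorm [max(a, b)]: 0.55

0.55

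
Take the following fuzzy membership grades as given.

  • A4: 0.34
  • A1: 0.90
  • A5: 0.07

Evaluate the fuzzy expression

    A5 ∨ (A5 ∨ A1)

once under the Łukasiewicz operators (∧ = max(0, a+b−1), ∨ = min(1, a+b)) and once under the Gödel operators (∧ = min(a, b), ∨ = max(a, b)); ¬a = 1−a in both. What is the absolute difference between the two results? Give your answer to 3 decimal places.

Under Łukasiewicz:
  A5 ∨ A1 = min(1, a+b) on (0.07, 0.90) = 0.97
  A5 ∨ (A5 ∨ A1) = min(1, a+b) on (0.07, 0.97) = 1.00
  → value = 1.0000
Under Gödel:
  A5 ∨ A1 = max(a, b) on (0.07, 0.90) = 0.90
  A5 ∨ (A5 ∨ A1) = max(a, b) on (0.07, 0.90) = 0.90
  → value = 0.9000
|1.0000 − 0.9000| = 0.100

0.100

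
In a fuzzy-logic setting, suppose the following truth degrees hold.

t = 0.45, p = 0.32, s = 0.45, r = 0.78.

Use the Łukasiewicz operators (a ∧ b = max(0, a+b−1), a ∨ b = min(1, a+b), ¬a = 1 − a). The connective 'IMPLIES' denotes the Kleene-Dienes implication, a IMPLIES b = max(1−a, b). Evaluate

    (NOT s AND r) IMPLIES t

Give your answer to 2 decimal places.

0.67

NOT s = 1 − 0.45 = 0.55
NOT s AND r = max(0, a+b−1) on (0.55, 0.78) = 0.33
(NOT s AND r) IMPLIES t  [Kleene-Dienes: max(1−a, b)] with a=0.33, b=0.45 → 0.67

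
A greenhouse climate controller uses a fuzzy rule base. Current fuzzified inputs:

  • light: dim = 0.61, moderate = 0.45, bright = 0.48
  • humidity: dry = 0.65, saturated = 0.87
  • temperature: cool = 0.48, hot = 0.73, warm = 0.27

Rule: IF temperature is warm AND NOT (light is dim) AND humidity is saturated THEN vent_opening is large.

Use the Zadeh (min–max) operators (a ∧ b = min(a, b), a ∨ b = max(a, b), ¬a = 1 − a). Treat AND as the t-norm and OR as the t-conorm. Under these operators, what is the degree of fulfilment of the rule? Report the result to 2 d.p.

0.27

firing strength: warm=0.27, ¬dim=1−0.61=0.39, saturated=0.87; AND[min(a, b)] → w = 0.27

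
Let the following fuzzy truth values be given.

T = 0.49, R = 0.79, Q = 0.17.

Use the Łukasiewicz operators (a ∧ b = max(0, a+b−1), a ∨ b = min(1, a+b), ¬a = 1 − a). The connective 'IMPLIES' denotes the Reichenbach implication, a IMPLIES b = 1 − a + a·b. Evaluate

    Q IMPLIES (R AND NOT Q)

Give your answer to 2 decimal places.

NOT Q = 1 − 0.17 = 0.83
R AND NOT Q = max(0, a+b−1) on (0.79, 0.83) = 0.62
Q IMPLIES (R AND NOT Q)  [Reichenbach: 1 − a + a·b] with a=0.17, b=0.62 → 0.94

0.94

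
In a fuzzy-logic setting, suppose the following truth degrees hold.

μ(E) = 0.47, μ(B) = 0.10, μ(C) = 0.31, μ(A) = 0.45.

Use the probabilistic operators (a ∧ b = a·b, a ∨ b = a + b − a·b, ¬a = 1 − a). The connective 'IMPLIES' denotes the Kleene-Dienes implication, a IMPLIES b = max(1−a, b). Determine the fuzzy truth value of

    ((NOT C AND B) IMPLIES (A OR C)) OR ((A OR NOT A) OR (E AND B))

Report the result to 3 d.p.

NOT C = 1 − 0.3100 = 0.6900
NOT C AND B = a·b on (0.6900, 0.1000) = 0.0690
A OR C = a + b − a·b on (0.4500, 0.3100) = 0.6205
(NOT C AND B) IMPLIES (A OR C)  [Kleene-Dienes: max(1−a, b)] with a=0.0690, b=0.6205 → 0.9310
NOT A = 1 − 0.4500 = 0.5500
A OR NOT A = a + b − a·b on (0.4500, 0.5500) = 0.7525
E AND B = a·b on (0.4700, 0.1000) = 0.0470
(A OR NOT A) OR (E AND B) = a + b − a·b on (0.7525, 0.0470) = 0.7641
((NOT C AND B) IMPLIES (A OR C)) OR ((A OR NOT A) OR (E AND B)) = a + b − a·b on (0.9310, 0.7641) = 0.9837

0.984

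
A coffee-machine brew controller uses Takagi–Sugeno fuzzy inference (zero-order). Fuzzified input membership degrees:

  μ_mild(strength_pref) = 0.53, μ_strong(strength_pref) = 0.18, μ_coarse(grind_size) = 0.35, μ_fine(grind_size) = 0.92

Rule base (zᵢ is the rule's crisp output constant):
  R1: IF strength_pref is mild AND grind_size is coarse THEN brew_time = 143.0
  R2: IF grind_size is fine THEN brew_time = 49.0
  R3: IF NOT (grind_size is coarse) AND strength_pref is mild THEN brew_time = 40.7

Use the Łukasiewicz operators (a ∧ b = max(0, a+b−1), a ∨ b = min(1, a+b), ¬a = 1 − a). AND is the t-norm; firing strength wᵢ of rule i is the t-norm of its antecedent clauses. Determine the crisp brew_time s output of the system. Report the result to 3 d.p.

R1 (z=143.0): mild=0.53, coarse=0.35; AND[max(0, a+b−1)] → w = 0.00
R2 (z=49.0): fine=0.92 → w = 0.92
R3 (z=40.7): ¬coarse=1−0.35=0.65, mild=0.53; AND[max(0, a+b−1)] → w = 0.18
Weighted average = (0.00·143.0 + 0.92·49.0 + 0.18·40.7) / (0.00 + 0.92 + 0.18)
  = 52.4060 / 1.1000 = 47.642

47.642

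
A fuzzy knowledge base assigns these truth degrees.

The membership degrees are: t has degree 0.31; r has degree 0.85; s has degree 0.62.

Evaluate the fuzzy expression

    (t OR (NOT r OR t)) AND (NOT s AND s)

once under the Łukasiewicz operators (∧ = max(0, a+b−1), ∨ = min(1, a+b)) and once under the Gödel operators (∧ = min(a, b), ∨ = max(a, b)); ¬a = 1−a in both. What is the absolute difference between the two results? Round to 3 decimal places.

Under Łukasiewicz:
  NOT r = 1 − 0.85 = 0.15
  NOT r OR t = min(1, a+b) on (0.15, 0.31) = 0.46
  t OR (NOT r OR t) = min(1, a+b) on (0.31, 0.46) = 0.77
  NOT s = 1 − 0.62 = 0.38
  NOT s AND s = max(0, a+b−1) on (0.38, 0.62) = 0.00
  (t OR (NOT r OR t)) AND (NOT s AND s) = max(0, a+b−1) on (0.77, 0.00) = 0.00
  → value = 0.0000
Under Gödel:
  NOT r = 1 − 0.85 = 0.15
  NOT r OR t = max(a, b) on (0.15, 0.31) = 0.31
  t OR (NOT r OR t) = max(a, b) on (0.31, 0.31) = 0.31
  NOT s = 1 − 0.62 = 0.38
  NOT s AND s = min(a, b) on (0.38, 0.62) = 0.38
  (t OR (NOT r OR t)) AND (NOT s AND s) = min(a, b) on (0.31, 0.38) = 0.31
  → value = 0.3100
|0.0000 − 0.3100| = 0.310

0.310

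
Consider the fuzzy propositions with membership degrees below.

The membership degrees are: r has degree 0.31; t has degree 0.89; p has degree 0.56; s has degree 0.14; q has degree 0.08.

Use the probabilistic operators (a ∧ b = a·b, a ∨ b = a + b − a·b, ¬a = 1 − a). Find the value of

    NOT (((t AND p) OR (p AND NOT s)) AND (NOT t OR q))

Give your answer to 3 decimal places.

0.866

t AND p = a·b on (0.8900, 0.5600) = 0.4984
NOT s = 1 − 0.1400 = 0.8600
p AND NOT s = a·b on (0.5600, 0.8600) = 0.4816
(t AND p) OR (p AND NOT s) = a + b − a·b on (0.4984, 0.4816) = 0.7400
NOT t = 1 − 0.8900 = 0.1100
NOT t OR q = a + b − a·b on (0.1100, 0.0800) = 0.1812
((t AND p) OR (p AND NOT s)) AND (NOT t OR q) = a·b on (0.7400, 0.1812) = 0.1341
NOT (((t AND p) OR (p AND NOT s)) AND (NOT t OR q)) = 1 − 0.1341 = 0.8659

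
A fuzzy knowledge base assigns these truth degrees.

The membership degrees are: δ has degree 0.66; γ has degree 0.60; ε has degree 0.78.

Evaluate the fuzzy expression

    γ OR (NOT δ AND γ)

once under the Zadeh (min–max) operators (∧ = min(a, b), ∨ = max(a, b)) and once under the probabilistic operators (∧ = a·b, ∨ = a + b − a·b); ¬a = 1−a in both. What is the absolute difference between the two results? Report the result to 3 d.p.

Under Zadeh (min–max):
  NOT δ = 1 − 0.66 = 0.34
  NOT δ AND γ = min(a, b) on (0.34, 0.60) = 0.34
  γ OR (NOT δ AND γ) = max(a, b) on (0.60, 0.34) = 0.60
  → value = 0.6000
Under probabilistic:
  NOT δ = 1 − 0.6600 = 0.3400
  NOT δ AND γ = a·b on (0.3400, 0.6000) = 0.2040
  γ OR (NOT δ AND γ) = a + b − a·b on (0.6000, 0.2040) = 0.6816
  → value = 0.6816
|0.6000 − 0.6816| = 0.082

0.082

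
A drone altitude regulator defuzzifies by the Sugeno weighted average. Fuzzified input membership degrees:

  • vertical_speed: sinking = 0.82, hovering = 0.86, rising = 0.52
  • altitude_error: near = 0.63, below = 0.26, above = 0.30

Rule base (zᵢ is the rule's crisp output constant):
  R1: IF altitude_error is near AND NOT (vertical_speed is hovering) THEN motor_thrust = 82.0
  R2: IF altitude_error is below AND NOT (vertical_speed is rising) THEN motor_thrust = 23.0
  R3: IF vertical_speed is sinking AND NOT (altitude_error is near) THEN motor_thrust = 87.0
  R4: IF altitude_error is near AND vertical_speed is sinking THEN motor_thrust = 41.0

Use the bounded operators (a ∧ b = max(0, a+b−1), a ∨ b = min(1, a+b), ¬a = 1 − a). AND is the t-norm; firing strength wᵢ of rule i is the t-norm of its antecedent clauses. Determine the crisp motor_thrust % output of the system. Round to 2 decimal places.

R1 (z=82.0): near=0.63, ¬hovering=1−0.86=0.14; AND[max(0, a+b−1)] → w = 0.00
R2 (z=23.0): below=0.26, ¬rising=1−0.52=0.48; AND[max(0, a+b−1)] → w = 0.00
R3 (z=87.0): sinking=0.82, ¬near=1−0.63=0.37; AND[max(0, a+b−1)] → w = 0.19
R4 (z=41.0): near=0.63, sinking=0.82; AND[max(0, a+b−1)] → w = 0.45
Weighted average = (0.00·82.0 + 0.00·23.0 + 0.19·87.0 + 0.45·41.0) / (0.00 + 0.00 + 0.19 + 0.45)
  = 34.9800 / 0.6400 = 54.66

54.66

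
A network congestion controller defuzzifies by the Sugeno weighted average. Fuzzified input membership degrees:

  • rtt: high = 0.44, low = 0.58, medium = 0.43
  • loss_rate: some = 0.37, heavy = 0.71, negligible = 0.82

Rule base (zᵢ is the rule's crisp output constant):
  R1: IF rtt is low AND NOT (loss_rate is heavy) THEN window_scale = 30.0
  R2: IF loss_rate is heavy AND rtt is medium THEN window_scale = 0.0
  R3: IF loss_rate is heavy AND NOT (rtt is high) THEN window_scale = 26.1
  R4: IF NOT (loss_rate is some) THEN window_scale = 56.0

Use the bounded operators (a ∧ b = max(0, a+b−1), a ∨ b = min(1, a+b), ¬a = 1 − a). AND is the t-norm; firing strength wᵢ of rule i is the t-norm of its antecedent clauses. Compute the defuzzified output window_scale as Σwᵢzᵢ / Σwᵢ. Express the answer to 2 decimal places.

40.70

R1 (z=30.0): low=0.58, ¬heavy=1−0.71=0.29; AND[max(0, a+b−1)] → w = 0.00
R2 (z=0.0): heavy=0.71, medium=0.43; AND[max(0, a+b−1)] → w = 0.14
R3 (z=26.1): heavy=0.71, ¬high=1−0.44=0.56; AND[max(0, a+b−1)] → w = 0.27
R4 (z=56.0): ¬some=1−0.37=0.63 → w = 0.63
Weighted average = (0.00·30.0 + 0.14·0.0 + 0.27·26.1 + 0.63·56.0) / (0.00 + 0.14 + 0.27 + 0.63)
  = 42.3270 / 1.0400 = 40.70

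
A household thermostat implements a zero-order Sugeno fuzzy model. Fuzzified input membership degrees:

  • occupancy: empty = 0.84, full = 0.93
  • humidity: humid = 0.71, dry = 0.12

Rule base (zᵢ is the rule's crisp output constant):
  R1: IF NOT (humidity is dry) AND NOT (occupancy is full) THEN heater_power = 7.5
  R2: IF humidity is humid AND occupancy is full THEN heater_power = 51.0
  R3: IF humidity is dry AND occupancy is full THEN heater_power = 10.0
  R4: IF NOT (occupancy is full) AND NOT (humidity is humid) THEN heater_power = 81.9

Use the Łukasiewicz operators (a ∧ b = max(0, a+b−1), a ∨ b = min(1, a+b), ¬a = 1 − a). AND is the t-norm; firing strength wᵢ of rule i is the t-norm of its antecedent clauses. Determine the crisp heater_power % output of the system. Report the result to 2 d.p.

48.03

R1 (z=7.5): ¬dry=1−0.12=0.88, ¬full=1−0.93=0.07; AND[max(0, a+b−1)] → w = 0.00
R2 (z=51.0): humid=0.71, full=0.93; AND[max(0, a+b−1)] → w = 0.64
R3 (z=10.0): dry=0.12, full=0.93; AND[max(0, a+b−1)] → w = 0.05
R4 (z=81.9): ¬full=1−0.93=0.07, ¬humid=1−0.71=0.29; AND[max(0, a+b−1)] → w = 0.00
Weighted average = (0.00·7.5 + 0.64·51.0 + 0.05·10.0 + 0.00·81.9) / (0.00 + 0.64 + 0.05 + 0.00)
  = 33.1400 / 0.6900 = 48.03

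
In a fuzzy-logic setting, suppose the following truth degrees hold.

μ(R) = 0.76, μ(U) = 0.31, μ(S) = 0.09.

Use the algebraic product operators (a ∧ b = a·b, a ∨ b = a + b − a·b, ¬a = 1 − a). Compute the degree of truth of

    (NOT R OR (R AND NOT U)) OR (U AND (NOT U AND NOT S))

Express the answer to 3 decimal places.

0.709

NOT R = 1 − 0.7600 = 0.2400
NOT U = 1 − 0.3100 = 0.6900
R AND NOT U = a·b on (0.7600, 0.6900) = 0.5244
NOT R OR (R AND NOT U) = a + b − a·b on (0.2400, 0.5244) = 0.6385
NOT U = 1 − 0.3100 = 0.6900
NOT S = 1 − 0.0900 = 0.9100
NOT U AND NOT S = a·b on (0.6900, 0.9100) = 0.6279
U AND (NOT U AND NOT S) = a·b on (0.3100, 0.6279) = 0.1946
(NOT R OR (R AND NOT U)) OR (U AND (NOT U AND NOT S)) = a + b − a·b on (0.6385, 0.1946) = 0.7089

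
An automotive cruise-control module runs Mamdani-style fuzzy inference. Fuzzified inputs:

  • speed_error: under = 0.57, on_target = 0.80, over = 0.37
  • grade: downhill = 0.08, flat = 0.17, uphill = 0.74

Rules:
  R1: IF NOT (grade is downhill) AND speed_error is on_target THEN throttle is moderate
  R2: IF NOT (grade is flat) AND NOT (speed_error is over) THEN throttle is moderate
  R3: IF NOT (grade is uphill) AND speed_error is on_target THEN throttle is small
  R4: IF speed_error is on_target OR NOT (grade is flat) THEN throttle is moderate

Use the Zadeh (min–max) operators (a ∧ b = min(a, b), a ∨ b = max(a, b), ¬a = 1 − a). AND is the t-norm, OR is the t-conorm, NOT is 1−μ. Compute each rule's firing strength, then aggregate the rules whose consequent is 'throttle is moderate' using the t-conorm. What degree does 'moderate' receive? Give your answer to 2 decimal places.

0.83

R1: ¬downhill=1−0.08=0.92, on_target=0.80; AND[min(a, b)] → w = 0.80
R2: ¬flat=1−0.17=0.83, ¬over=1−0.37=0.63; AND[min(a, b)] → w = 0.63
R3: ¬uphill=1−0.74=0.26, on_target=0.80; AND[min(a, b)] → w = 0.26
R4: on_target=0.80, ¬flat=1−0.17=0.83; OR[max(a, b)] → w = 0.83
Rules with consequent 'moderate': {R1, R2, R4} → strengths 0.80, 0.63, 0.83
Aggregate via t-conorm [max(a, b)]: 0.83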